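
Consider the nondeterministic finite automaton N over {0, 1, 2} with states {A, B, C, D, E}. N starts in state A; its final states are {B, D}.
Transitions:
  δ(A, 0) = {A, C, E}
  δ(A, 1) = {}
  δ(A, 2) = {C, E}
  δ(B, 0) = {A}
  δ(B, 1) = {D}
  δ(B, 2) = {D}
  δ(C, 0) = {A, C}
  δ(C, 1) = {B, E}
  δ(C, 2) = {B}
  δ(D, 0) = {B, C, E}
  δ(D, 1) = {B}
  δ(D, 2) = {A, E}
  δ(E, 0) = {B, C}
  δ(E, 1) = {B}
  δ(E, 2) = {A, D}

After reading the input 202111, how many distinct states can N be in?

Start: {A}
read 2: {C, E}
read 0: {A, B, C}
read 2: {B, C, D, E}
read 1: {B, D, E}
read 1: {B, D}
read 1: {B, D}
Final reachable set {B, D} has 2 states.

2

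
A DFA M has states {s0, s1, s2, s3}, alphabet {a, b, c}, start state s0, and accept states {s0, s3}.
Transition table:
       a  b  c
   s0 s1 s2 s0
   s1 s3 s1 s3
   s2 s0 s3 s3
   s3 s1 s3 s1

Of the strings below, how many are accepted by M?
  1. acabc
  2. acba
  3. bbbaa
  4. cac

3

acabc: accepted
acba: rejected
bbbaa: accepted
cac: accepted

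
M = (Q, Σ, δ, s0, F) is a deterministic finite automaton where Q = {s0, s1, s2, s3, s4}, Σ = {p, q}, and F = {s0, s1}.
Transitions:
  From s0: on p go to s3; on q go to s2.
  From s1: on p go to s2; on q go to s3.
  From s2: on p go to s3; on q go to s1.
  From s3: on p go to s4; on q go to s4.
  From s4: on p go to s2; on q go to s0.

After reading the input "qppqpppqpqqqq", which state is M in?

s0 --q--> s2
s2 --p--> s3
s3 --p--> s4
s4 --q--> s0
s0 --p--> s3
s3 --p--> s4
s4 --p--> s2
s2 --q--> s1
s1 --p--> s2
s2 --q--> s1
s1 --q--> s3
s3 --q--> s4
s4 --q--> s0

s0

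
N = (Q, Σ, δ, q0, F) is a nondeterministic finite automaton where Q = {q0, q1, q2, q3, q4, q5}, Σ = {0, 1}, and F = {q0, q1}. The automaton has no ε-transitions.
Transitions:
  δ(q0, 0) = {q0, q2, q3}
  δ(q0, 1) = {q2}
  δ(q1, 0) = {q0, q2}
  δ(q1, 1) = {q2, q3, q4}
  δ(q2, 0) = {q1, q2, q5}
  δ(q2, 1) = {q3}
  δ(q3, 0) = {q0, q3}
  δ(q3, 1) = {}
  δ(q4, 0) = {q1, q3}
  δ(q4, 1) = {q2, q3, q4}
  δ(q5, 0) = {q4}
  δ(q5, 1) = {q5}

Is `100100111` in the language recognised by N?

rejected

Start: {q0}
read 1: {q2}
read 0: {q1, q2, q5}
read 0: {q0, q1, q2, q4, q5}
read 1: {q2, q3, q4, q5}
read 0: {q0, q1, q2, q3, q4, q5}
read 0: {q0, q1, q2, q3, q4, q5}
read 1: {q2, q3, q4, q5}
read 1: {q2, q3, q4, q5}
read 1: {q2, q3, q4, q5}
Reachable ∩ accepting = {} — empty.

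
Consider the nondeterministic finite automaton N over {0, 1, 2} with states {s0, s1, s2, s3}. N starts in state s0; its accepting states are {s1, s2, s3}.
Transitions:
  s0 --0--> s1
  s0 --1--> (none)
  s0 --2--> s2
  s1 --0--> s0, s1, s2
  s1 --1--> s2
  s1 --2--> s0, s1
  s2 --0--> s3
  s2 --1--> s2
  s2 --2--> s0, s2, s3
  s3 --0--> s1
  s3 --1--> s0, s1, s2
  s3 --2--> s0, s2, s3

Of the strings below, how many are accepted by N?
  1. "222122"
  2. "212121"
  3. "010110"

"222122": accepted
"212121": accepted
"010110": accepted

3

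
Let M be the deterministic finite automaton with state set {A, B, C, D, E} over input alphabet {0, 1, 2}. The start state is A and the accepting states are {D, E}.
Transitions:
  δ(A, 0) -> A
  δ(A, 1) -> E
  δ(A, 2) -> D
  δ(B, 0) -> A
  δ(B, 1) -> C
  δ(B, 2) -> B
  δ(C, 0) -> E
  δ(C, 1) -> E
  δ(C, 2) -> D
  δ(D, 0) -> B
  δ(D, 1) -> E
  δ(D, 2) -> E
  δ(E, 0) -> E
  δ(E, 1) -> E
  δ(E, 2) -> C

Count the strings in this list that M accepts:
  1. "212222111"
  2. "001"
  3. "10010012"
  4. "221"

"212222111": accepted
"001": accepted
"10010012": rejected
"221": accepted

3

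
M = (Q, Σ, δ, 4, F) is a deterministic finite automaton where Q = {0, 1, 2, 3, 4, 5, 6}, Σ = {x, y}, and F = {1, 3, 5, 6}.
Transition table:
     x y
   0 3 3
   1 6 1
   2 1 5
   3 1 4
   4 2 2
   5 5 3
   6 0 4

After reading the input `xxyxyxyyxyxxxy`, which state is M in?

4 --x--> 2
2 --x--> 1
1 --y--> 1
1 --x--> 6
6 --y--> 4
4 --x--> 2
2 --y--> 5
5 --y--> 3
3 --x--> 1
1 --y--> 1
1 --x--> 6
6 --x--> 0
0 --x--> 3
3 --y--> 4

4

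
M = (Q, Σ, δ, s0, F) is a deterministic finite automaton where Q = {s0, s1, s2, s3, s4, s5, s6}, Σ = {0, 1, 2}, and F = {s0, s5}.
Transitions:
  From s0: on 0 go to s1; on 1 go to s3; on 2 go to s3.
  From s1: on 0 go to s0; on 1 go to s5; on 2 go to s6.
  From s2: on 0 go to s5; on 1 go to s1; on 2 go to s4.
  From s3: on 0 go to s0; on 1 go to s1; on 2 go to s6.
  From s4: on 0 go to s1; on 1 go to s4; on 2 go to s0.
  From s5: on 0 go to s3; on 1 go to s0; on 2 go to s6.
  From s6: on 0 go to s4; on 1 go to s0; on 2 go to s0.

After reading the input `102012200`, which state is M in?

s0 --1--> s3
s3 --0--> s0
s0 --2--> s3
s3 --0--> s0
s0 --1--> s3
s3 --2--> s6
s6 --2--> s0
s0 --0--> s1
s1 --0--> s0

s0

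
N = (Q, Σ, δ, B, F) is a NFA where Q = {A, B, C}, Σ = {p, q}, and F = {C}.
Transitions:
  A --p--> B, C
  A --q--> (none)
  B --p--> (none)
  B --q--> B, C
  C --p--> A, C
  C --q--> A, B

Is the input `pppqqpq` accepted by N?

rejected

Start: {B}
read p: {}
The reachable set is empty and stays empty for the remaining 6 symbols.
Reachable ∩ accepting = {} — empty.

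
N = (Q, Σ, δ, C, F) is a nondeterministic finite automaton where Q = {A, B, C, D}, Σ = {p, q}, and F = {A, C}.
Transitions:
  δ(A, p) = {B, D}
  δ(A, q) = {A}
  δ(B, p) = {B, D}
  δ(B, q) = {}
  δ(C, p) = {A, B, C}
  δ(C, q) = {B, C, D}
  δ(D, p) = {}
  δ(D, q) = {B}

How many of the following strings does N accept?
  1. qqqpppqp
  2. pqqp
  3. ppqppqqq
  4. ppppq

qqqpppqp: accepted
pqqp: accepted
ppqppqqq: accepted
ppppq: accepted

4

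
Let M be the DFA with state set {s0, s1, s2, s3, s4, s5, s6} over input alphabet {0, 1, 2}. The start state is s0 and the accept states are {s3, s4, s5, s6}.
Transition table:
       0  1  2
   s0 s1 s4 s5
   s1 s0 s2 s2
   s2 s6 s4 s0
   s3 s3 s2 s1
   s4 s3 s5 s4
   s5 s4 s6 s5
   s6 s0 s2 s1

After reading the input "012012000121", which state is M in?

s0 --0--> s1
s1 --1--> s2
s2 --2--> s0
s0 --0--> s1
s1 --1--> s2
s2 --2--> s0
s0 --0--> s1
s1 --0--> s0
s0 --0--> s1
s1 --1--> s2
s2 --2--> s0
s0 --1--> s4

s4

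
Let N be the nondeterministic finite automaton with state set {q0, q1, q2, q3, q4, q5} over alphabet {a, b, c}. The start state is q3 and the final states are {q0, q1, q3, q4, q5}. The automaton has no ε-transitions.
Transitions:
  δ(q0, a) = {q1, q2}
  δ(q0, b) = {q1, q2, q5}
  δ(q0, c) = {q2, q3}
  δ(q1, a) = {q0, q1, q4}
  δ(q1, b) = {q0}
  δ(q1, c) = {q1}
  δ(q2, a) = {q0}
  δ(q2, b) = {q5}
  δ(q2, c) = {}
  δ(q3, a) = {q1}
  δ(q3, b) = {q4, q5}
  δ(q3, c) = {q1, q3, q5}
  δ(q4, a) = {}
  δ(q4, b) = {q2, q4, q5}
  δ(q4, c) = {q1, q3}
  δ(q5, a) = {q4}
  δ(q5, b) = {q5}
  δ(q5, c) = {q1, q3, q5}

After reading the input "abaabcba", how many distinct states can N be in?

3

Start: {q3}
read a: {q1}
read b: {q0}
read a: {q1, q2}
read a: {q0, q1, q4}
read b: {q0, q1, q2, q4, q5}
read c: {q1, q2, q3, q5}
read b: {q0, q4, q5}
read a: {q1, q2, q4}
Final reachable set {q1, q2, q4} has 3 states.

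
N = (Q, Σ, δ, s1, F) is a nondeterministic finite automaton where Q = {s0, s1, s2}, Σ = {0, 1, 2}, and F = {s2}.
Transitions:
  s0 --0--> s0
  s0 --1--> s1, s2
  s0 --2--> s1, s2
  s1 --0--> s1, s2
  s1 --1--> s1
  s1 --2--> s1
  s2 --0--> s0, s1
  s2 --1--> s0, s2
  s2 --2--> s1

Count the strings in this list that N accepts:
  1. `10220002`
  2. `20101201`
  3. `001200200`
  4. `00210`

4

`10220002`: accepted
`20101201`: accepted
`001200200`: accepted
`00210`: accepted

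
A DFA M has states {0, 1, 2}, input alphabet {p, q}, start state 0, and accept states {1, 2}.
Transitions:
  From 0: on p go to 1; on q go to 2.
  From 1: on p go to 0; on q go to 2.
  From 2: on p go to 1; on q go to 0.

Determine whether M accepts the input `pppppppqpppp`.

0 --p--> 1
1 --p--> 0
0 --p--> 1
1 --p--> 0
0 --p--> 1
1 --p--> 0
0 --p--> 1
1 --q--> 2
2 --p--> 1
1 --p--> 0
0 --p--> 1
1 --p--> 0
End in state 0, which is not an accepting state.

rejected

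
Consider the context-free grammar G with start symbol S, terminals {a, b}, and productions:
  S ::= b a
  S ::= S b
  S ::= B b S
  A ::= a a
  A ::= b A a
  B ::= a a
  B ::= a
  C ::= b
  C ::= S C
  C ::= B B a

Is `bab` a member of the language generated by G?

S ⇒ Sb ⇒ bab

yes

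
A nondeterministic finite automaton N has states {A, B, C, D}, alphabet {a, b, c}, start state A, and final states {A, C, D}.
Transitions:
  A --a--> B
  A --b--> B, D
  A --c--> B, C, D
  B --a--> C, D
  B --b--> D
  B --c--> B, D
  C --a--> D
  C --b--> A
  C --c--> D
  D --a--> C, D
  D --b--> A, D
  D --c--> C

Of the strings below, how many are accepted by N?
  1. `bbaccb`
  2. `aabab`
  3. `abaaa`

3

`bbaccb`: accepted
`aabab`: accepted
`abaaa`: accepted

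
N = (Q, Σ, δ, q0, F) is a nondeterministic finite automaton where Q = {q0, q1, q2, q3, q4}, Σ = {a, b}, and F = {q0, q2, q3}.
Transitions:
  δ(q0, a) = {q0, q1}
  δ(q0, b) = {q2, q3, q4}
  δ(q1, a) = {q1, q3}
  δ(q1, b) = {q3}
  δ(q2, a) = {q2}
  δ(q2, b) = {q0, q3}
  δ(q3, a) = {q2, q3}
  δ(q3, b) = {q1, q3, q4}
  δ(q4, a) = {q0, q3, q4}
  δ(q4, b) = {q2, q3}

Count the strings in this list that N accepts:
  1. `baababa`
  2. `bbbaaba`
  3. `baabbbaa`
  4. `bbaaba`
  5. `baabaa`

5

`baababa`: accepted
`bbbaaba`: accepted
`baabbbaa`: accepted
`bbaaba`: accepted
`baabaa`: accepted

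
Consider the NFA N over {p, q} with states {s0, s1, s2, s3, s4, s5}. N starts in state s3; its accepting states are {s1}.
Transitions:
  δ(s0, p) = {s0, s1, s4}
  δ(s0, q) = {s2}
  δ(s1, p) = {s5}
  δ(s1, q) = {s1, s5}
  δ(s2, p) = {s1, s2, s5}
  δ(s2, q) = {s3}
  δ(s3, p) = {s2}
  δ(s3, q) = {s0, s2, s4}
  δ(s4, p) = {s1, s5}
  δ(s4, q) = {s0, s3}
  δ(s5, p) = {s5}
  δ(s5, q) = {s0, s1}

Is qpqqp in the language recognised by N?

Start: {s3}
read q: {s0, s2, s4}
read p: {s0, s1, s2, s4, s5}
read q: {s0, s1, s2, s3, s5}
read q: {s0, s1, s2, s3, s4, s5}
read p: {s0, s1, s2, s4, s5}
Reachable ∩ accepting = {s1} — nonempty.

accepted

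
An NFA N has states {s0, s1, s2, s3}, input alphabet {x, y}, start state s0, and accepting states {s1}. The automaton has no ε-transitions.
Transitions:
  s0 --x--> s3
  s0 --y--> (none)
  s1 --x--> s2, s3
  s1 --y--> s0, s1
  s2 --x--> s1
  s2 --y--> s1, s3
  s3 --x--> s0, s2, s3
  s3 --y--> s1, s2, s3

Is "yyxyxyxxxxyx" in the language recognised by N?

Start: {s0}
read y: {}
The reachable set is empty and stays empty for the remaining 11 symbols.
Reachable ∩ accepting = {} — empty.

rejected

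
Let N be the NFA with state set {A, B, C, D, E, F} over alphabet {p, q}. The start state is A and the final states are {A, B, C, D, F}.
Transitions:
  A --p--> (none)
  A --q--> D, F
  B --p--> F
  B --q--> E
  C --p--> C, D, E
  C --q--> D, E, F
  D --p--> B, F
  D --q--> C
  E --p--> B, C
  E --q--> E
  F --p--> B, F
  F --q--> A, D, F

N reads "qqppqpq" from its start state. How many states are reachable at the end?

Start: {A}
read q: {D, F}
read q: {A, C, D, F}
read p: {B, C, D, E, F}
read p: {B, C, D, E, F}
read q: {A, C, D, E, F}
read p: {B, C, D, E, F}
read q: {A, C, D, E, F}
Final reachable set {A, C, D, E, F} has 5 states.

5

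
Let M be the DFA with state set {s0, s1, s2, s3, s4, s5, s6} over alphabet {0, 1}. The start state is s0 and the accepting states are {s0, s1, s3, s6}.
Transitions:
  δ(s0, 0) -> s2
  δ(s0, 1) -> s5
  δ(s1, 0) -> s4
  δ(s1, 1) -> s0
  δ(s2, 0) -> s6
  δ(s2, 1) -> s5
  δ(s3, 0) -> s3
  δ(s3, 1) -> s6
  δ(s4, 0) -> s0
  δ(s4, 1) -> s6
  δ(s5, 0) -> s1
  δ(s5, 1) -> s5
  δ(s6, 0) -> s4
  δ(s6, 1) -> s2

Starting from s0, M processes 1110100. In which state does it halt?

s0 --1--> s5
s5 --1--> s5
s5 --1--> s5
s5 --0--> s1
s1 --1--> s0
s0 --0--> s2
s2 --0--> s6

s6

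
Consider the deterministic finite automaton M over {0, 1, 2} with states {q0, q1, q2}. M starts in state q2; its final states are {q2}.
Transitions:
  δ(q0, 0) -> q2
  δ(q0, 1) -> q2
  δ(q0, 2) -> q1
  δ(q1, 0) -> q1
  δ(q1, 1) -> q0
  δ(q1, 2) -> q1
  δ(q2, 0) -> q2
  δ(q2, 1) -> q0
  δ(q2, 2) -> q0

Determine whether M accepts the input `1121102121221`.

q2 --1--> q0
q0 --1--> q2
q2 --2--> q0
q0 --1--> q2
q2 --1--> q0
q0 --0--> q2
q2 --2--> q0
q0 --1--> q2
q2 --2--> q0
q0 --1--> q2
q2 --2--> q0
q0 --2--> q1
q1 --1--> q0
End in state q0, which is not an accepting state.

rejected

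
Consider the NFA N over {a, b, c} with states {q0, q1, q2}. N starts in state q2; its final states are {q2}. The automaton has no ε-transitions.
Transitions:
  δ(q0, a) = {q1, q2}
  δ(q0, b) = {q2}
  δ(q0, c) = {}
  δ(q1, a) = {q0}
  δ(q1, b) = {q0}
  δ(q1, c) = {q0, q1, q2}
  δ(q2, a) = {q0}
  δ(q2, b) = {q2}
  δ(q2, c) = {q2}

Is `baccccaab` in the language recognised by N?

Start: {q2}
read b: {q2}
read a: {q0}
read c: {}
The reachable set is empty and stays empty for the remaining 6 symbols.
Reachable ∩ accepting = {} — empty.

rejected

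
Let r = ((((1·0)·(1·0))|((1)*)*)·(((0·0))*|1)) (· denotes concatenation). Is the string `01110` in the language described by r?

no

No split of 01110 into u·v has (((1·0)·(1·0))|((1)*)*) matching u and (((0·0))*|1) matching v.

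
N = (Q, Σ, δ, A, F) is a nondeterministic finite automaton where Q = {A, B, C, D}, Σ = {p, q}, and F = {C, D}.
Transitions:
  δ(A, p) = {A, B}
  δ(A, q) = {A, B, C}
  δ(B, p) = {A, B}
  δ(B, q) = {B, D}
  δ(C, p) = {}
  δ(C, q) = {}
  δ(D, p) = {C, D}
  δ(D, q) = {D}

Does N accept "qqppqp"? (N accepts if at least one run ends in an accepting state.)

accepted

Start: {A}
read q: {A, B, C}
read q: {A, B, C, D}
read p: {A, B, C, D}
read p: {A, B, C, D}
read q: {A, B, C, D}
read p: {A, B, C, D}
Reachable ∩ accepting = {C, D} — nonempty.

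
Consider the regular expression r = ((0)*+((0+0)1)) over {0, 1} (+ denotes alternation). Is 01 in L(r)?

yes

The right alternative ((0+0)1) matches 01.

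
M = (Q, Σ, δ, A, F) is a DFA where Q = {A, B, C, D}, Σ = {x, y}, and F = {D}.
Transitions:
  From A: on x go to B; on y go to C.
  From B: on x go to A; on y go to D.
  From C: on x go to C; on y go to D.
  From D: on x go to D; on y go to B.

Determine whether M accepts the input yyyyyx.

A --y--> C
C --y--> D
D --y--> B
B --y--> D
D --y--> B
B --x--> A
End in state A, which is not an accepting state.

rejected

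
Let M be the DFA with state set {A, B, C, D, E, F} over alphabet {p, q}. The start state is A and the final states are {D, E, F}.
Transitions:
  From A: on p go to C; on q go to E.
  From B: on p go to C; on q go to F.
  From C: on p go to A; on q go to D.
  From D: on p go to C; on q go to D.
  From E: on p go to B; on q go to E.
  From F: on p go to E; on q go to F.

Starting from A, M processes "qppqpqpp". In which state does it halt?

A

A --q--> E
E --p--> B
B --p--> C
C --q--> D
D --p--> C
C --q--> D
D --p--> C
C --p--> A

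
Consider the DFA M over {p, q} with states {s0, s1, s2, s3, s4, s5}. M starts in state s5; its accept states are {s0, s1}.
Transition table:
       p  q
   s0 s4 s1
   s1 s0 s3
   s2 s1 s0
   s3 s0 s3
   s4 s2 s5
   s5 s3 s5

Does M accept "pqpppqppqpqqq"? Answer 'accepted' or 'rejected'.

s5 --p--> s3
s3 --q--> s3
s3 --p--> s0
s0 --p--> s4
s4 --p--> s2
s2 --q--> s0
s0 --p--> s4
s4 --p--> s2
s2 --q--> s0
s0 --p--> s4
s4 --q--> s5
s5 --q--> s5
s5 --q--> s5
End in state s5, which is not an accepting state.

rejected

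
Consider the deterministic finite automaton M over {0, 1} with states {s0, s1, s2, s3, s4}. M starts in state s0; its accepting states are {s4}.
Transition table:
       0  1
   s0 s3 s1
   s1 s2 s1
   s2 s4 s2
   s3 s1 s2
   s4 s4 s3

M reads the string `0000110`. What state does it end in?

s4

s0 --0--> s3
s3 --0--> s1
s1 --0--> s2
s2 --0--> s4
s4 --1--> s3
s3 --1--> s2
s2 --0--> s4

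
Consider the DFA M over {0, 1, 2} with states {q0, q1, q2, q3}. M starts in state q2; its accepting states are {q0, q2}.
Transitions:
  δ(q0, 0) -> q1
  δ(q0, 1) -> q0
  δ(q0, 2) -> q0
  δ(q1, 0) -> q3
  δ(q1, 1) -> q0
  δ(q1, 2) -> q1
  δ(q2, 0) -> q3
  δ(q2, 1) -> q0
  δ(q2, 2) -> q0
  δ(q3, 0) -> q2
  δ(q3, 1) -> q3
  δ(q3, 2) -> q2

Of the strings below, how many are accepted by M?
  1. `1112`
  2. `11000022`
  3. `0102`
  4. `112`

4

`1112`: accepted
`11000022`: accepted
`0102`: accepted
`112`: accepted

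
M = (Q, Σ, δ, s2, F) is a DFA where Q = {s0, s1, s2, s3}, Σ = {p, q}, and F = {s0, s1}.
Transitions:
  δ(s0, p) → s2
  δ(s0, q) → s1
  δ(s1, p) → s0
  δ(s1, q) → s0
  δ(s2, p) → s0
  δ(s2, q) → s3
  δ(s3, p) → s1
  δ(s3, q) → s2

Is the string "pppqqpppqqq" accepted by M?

rejected

s2 --p--> s0
s0 --p--> s2
s2 --p--> s0
s0 --q--> s1
s1 --q--> s0
s0 --p--> s2
s2 --p--> s0
s0 --p--> s2
s2 --q--> s3
s3 --q--> s2
s2 --q--> s3
End in state s3, which is not an accepting state.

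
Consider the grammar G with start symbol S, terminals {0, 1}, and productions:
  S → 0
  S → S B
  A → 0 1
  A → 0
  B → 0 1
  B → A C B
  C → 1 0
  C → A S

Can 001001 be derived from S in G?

S ⇒ SB ⇒ 0B ⇒ 0ACB ⇒ 00CB ⇒ 0010B ⇒ 001001

yes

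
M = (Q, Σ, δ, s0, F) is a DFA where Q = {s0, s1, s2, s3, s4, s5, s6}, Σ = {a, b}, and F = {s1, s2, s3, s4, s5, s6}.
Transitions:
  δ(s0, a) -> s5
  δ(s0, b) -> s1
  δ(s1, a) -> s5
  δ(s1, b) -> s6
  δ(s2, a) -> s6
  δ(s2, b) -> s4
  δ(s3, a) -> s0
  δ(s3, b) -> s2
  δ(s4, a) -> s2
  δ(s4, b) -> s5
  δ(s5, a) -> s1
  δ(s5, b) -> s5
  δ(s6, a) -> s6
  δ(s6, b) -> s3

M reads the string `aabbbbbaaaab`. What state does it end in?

s0 --a--> s5
s5 --a--> s1
s1 --b--> s6
s6 --b--> s3
s3 --b--> s2
s2 --b--> s4
s4 --b--> s5
s5 --a--> s1
s1 --a--> s5
s5 --a--> s1
s1 --a--> s5
s5 --b--> s5

s5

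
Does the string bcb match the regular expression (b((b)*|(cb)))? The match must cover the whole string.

Split as b·cb: b matches b and ((b)*|(cb)) matches cb.

yes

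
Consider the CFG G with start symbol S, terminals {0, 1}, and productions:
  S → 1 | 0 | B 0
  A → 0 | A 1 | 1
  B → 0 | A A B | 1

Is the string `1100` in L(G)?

yes

S ⇒ B0 ⇒ AAB0 ⇒ 1AB0 ⇒ 11B0 ⇒ 1100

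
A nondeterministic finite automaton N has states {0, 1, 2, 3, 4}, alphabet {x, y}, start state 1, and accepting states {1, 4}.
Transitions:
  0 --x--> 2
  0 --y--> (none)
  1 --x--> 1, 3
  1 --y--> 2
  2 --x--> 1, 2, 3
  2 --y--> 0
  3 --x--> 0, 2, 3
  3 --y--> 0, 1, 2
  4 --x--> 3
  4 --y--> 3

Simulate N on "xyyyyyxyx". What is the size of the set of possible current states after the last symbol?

0

Start: {1}
read x: {1, 3}
read y: {0, 1, 2}
read y: {0, 2}
read y: {0}
read y: {}
The reachable set is empty and stays empty for the remaining 4 symbols.
Final reachable set {} has 0 states.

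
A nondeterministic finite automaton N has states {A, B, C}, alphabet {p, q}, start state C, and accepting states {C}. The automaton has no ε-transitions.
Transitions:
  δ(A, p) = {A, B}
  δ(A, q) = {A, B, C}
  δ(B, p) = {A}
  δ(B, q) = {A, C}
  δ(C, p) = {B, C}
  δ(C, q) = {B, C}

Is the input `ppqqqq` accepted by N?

accepted

Start: {C}
read p: {B, C}
read p: {A, B, C}
read q: {A, B, C}
read q: {A, B, C}
read q: {A, B, C}
read q: {A, B, C}
Reachable ∩ accepting = {C} — nonempty.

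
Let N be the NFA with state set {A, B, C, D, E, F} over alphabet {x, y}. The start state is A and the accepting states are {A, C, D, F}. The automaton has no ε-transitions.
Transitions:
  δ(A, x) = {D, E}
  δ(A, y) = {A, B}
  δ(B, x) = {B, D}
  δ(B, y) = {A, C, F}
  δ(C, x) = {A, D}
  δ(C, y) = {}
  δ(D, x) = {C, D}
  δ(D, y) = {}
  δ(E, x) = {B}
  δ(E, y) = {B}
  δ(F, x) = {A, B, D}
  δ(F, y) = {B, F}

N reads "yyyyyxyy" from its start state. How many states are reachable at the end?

Start: {A}
read y: {A, B}
read y: {A, B, C, F}
read y: {A, B, C, F}
read y: {A, B, C, F}
read y: {A, B, C, F}
read x: {A, B, D, E}
read y: {A, B, C, F}
read y: {A, B, C, F}
Final reachable set {A, B, C, F} has 4 states.

4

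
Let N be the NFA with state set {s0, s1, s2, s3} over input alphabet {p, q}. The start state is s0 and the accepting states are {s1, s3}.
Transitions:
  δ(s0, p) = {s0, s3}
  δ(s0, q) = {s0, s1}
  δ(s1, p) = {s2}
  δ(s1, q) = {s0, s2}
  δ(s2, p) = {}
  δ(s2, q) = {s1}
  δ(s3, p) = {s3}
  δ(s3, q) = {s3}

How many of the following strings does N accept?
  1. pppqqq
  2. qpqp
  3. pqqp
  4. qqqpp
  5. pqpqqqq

5

pppqqq: accepted
qpqp: accepted
pqqp: accepted
qqqpp: accepted
pqpqqqq: accepted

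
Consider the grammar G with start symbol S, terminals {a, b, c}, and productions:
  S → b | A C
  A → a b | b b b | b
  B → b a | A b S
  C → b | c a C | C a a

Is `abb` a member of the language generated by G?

S ⇒ AC ⇒ abC ⇒ abb

yes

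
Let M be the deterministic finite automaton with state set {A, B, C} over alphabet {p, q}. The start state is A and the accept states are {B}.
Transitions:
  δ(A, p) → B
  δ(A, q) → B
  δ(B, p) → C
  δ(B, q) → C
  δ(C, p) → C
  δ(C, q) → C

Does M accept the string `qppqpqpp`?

A --q--> B
B --p--> C
C --p--> C
C --q--> C
C --p--> C
C --q--> C
C --p--> C
C --p--> C
End in state C, which is not an accepting state.

rejected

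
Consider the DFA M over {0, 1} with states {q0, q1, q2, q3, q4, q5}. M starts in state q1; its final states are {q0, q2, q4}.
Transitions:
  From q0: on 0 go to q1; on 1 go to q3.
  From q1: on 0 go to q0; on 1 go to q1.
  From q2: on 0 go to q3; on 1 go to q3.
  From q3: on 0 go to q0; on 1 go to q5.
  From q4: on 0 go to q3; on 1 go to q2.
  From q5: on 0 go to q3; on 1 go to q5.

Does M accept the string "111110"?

accepted

q1 --1--> q1
q1 --1--> q1
q1 --1--> q1
q1 --1--> q1
q1 --1--> q1
q1 --0--> q0
End in state q0, which is an accepting state.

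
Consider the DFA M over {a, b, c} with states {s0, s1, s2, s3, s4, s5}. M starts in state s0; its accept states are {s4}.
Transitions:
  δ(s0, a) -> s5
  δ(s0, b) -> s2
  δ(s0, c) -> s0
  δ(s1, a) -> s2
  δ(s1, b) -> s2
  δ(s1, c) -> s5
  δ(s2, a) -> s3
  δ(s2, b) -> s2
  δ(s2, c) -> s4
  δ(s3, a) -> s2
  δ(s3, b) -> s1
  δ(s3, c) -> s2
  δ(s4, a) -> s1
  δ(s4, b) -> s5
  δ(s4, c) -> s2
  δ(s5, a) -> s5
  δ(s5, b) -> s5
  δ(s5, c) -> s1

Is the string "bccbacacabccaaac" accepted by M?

accepted

s0 --b--> s2
s2 --c--> s4
s4 --c--> s2
s2 --b--> s2
s2 --a--> s3
s3 --c--> s2
s2 --a--> s3
s3 --c--> s2
s2 --a--> s3
s3 --b--> s1
s1 --c--> s5
s5 --c--> s1
s1 --a--> s2
s2 --a--> s3
s3 --a--> s2
s2 --c--> s4
End in state s4, which is an accepting state.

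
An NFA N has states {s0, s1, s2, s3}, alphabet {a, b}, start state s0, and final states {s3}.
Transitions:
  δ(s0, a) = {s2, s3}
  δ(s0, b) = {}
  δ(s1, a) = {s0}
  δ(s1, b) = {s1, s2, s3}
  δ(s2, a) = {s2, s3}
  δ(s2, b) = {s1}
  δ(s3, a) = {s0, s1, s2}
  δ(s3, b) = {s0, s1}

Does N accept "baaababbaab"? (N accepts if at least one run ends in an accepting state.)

Start: {s0}
read b: {}
The reachable set is empty and stays empty for the remaining 10 symbols.
Reachable ∩ accepting = {} — empty.

rejected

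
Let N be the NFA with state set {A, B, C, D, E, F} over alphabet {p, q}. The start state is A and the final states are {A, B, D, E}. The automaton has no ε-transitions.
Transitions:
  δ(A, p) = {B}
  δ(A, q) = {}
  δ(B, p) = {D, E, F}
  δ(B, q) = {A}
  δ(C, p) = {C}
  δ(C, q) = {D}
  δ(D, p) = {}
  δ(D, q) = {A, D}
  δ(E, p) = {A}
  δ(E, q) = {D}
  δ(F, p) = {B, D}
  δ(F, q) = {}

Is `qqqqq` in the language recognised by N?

Start: {A}
read q: {}
The reachable set is empty and stays empty for the remaining 4 symbols.
Reachable ∩ accepting = {} — empty.

rejected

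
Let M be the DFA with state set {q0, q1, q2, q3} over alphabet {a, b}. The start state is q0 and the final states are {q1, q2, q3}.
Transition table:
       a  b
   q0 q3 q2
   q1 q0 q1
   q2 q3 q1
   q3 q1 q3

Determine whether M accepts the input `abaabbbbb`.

accepted

q0 --a--> q3
q3 --b--> q3
q3 --a--> q1
q1 --a--> q0
q0 --b--> q2
q2 --b--> q1
q1 --b--> q1
q1 --b--> q1
q1 --b--> q1
End in state q1, which is an accepting state.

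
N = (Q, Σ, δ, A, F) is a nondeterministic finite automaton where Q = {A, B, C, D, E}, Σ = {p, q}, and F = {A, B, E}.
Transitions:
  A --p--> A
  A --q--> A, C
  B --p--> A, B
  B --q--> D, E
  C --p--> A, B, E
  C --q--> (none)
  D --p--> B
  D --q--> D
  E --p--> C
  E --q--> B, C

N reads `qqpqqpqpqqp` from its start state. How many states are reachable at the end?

Start: {A}
read q: {A, C}
read q: {A, C}
read p: {A, B, E}
read q: {A, B, C, D, E}
read q: {A, B, C, D, E}
read p: {A, B, C, E}
read q: {A, B, C, D, E}
read p: {A, B, C, E}
read q: {A, B, C, D, E}
read q: {A, B, C, D, E}
read p: {A, B, C, E}
Final reachable set {A, B, C, E} has 4 states.

4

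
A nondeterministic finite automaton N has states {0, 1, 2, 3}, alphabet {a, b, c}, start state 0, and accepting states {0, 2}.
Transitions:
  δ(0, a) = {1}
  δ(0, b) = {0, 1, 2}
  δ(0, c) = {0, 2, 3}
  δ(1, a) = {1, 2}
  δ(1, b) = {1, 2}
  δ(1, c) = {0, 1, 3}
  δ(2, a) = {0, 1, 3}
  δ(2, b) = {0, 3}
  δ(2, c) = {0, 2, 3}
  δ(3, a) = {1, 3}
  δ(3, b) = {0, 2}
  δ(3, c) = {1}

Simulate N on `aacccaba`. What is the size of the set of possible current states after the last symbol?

Start: {0}
read a: {1}
read a: {1, 2}
read c: {0, 1, 2, 3}
read c: {0, 1, 2, 3}
read c: {0, 1, 2, 3}
read a: {0, 1, 2, 3}
read b: {0, 1, 2, 3}
read a: {0, 1, 2, 3}
Final reachable set {0, 1, 2, 3} has 4 states.

4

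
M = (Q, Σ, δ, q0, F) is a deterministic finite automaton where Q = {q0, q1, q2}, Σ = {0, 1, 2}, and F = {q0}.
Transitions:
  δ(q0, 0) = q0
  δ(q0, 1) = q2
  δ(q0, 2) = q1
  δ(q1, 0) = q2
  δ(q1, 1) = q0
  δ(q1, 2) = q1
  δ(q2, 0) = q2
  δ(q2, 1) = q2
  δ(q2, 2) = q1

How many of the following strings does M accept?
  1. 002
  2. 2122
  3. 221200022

002: rejected
2122: rejected
221200022: rejected

0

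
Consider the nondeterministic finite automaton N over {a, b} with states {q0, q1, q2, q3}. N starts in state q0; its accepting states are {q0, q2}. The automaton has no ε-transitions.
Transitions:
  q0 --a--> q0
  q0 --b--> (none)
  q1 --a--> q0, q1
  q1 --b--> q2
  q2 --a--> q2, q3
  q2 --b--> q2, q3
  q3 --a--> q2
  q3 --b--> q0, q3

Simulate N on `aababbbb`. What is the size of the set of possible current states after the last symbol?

Start: {q0}
read a: {q0}
read a: {q0}
read b: {}
The reachable set is empty and stays empty for the remaining 5 symbols.
Final reachable set {} has 0 states.

0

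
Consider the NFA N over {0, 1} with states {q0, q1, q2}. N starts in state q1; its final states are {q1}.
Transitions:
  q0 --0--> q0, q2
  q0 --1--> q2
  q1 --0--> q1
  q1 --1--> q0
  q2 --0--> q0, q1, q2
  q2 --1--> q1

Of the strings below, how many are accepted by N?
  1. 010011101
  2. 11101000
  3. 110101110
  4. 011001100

010011101: accepted
11101000: accepted
110101110: accepted
011001100: accepted

4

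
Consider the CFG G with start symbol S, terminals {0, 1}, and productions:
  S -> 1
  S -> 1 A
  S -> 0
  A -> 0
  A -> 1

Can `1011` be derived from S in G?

no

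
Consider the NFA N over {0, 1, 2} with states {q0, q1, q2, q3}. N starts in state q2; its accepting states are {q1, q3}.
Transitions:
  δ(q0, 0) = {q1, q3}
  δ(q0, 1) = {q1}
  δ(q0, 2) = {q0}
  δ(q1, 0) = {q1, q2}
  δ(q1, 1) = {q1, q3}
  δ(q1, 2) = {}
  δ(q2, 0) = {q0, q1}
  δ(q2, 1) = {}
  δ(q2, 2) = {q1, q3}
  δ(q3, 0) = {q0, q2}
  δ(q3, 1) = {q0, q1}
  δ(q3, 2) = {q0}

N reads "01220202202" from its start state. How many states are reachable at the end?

1

Start: {q2}
read 0: {q0, q1}
read 1: {q1, q3}
read 2: {q0}
read 2: {q0}
read 0: {q1, q3}
read 2: {q0}
read 0: {q1, q3}
read 2: {q0}
read 2: {q0}
read 0: {q1, q3}
read 2: {q0}
Final reachable set {q0} has 1 state.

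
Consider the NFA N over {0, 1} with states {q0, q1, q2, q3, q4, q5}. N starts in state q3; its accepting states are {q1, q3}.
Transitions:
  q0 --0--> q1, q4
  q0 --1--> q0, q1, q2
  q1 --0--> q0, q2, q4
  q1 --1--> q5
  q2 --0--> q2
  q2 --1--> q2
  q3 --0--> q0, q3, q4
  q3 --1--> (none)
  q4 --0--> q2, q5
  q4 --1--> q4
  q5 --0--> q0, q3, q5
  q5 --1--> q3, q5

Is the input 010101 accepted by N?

Start: {q3}
read 0: {q0, q3, q4}
read 1: {q0, q1, q2, q4}
read 0: {q0, q1, q2, q4, q5}
read 1: {q0, q1, q2, q3, q4, q5}
read 0: {q0, q1, q2, q3, q4, q5}
read 1: {q0, q1, q2, q3, q4, q5}
Reachable ∩ accepting = {q1, q3} — nonempty.

accepted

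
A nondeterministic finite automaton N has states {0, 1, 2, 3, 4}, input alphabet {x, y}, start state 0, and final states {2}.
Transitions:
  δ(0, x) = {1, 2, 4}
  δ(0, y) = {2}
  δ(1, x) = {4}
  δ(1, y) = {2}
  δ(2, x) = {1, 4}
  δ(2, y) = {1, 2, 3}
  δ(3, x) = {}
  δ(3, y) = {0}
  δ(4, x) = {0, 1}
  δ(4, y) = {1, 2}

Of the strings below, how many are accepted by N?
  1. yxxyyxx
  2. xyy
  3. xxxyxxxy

2

yxxyyxx: rejected
xyy: accepted
xxxyxxxy: accepted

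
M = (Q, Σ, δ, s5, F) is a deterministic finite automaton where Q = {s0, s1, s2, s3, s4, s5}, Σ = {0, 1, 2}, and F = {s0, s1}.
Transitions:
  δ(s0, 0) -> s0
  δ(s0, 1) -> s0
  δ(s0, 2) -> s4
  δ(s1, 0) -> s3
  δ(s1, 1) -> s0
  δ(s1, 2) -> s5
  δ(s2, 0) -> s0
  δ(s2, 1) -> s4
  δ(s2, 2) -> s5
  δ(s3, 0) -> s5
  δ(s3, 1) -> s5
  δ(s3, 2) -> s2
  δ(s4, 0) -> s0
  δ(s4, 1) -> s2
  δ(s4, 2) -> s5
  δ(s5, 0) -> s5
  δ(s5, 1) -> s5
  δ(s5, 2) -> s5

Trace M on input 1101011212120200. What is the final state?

s5 --1--> s5
s5 --1--> s5
s5 --0--> s5
s5 --1--> s5
s5 --0--> s5
s5 --1--> s5
s5 --1--> s5
s5 --2--> s5
s5 --1--> s5
s5 --2--> s5
s5 --1--> s5
s5 --2--> s5
s5 --0--> s5
s5 --2--> s5
s5 --0--> s5
s5 --0--> s5

s5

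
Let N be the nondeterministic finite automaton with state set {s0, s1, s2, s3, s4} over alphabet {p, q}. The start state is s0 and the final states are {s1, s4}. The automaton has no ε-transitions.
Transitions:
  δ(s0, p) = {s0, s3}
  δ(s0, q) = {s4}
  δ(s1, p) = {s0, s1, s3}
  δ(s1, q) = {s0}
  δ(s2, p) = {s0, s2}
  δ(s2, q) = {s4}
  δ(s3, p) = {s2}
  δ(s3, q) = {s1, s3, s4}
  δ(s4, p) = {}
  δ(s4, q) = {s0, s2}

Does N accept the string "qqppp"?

Start: {s0}
read q: {s4}
read q: {s0, s2}
read p: {s0, s2, s3}
read p: {s0, s2, s3}
read p: {s0, s2, s3}
Reachable ∩ accepting = {} — empty.

rejected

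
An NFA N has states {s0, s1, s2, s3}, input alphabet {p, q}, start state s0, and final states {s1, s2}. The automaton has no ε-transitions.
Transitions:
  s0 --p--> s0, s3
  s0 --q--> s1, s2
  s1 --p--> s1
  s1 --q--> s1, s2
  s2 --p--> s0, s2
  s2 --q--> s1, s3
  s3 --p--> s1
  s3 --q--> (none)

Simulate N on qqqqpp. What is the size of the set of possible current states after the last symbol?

Start: {s0}
read q: {s1, s2}
read q: {s1, s2, s3}
read q: {s1, s2, s3}
read q: {s1, s2, s3}
read p: {s0, s1, s2}
read p: {s0, s1, s2, s3}
Final reachable set {s0, s1, s2, s3} has 4 states.

4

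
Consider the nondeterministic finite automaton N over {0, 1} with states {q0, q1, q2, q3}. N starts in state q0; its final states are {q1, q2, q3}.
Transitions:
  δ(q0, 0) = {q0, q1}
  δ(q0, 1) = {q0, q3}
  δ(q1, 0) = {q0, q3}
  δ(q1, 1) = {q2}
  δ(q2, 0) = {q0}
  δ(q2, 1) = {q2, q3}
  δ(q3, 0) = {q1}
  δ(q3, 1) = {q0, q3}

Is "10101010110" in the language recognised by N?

accepted

Start: {q0}
read 1: {q0, q3}
read 0: {q0, q1}
read 1: {q0, q2, q3}
read 0: {q0, q1}
read 1: {q0, q2, q3}
read 0: {q0, q1}
read 1: {q0, q2, q3}
read 0: {q0, q1}
read 1: {q0, q2, q3}
read 1: {q0, q2, q3}
read 0: {q0, q1}
Reachable ∩ accepting = {q1} — nonempty.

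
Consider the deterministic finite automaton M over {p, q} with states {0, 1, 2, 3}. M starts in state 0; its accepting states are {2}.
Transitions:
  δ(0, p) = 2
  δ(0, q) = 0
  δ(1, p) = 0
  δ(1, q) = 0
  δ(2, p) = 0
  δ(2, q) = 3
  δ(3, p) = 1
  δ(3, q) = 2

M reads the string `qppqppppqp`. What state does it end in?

0 --q--> 0
0 --p--> 2
2 --p--> 0
0 --q--> 0
0 --p--> 2
2 --p--> 0
0 --p--> 2
2 --p--> 0
0 --q--> 0
0 --p--> 2

2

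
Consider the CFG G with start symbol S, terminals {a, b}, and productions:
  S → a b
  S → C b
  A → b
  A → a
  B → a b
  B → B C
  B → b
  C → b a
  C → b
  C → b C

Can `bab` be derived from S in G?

yes

S ⇒ Cb ⇒ bab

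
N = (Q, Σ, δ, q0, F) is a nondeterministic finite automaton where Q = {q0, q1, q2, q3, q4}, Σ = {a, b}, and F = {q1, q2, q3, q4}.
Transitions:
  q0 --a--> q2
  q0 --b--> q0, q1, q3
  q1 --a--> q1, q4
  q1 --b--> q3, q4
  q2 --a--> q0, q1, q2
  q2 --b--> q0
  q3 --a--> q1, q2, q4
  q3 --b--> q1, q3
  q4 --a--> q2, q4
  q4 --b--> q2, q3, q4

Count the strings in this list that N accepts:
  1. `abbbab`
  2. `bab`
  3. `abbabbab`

`abbbab`: accepted
`bab`: accepted
`abbabbab`: accepted

3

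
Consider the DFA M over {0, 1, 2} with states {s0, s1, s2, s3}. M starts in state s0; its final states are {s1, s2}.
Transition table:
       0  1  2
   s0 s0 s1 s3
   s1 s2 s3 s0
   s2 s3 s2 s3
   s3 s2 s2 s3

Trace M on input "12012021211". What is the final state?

s2

s0 --1--> s1
s1 --2--> s0
s0 --0--> s0
s0 --1--> s1
s1 --2--> s0
s0 --0--> s0
s0 --2--> s3
s3 --1--> s2
s2 --2--> s3
s3 --1--> s2
s2 --1--> s2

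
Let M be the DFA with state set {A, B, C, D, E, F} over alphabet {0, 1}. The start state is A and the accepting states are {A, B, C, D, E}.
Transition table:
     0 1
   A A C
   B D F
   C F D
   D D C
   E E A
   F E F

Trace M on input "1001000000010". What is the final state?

A --1--> C
C --0--> F
F --0--> E
E --1--> A
A --0--> A
A --0--> A
A --0--> A
A --0--> A
A --0--> A
A --0--> A
A --0--> A
A --1--> C
C --0--> F

F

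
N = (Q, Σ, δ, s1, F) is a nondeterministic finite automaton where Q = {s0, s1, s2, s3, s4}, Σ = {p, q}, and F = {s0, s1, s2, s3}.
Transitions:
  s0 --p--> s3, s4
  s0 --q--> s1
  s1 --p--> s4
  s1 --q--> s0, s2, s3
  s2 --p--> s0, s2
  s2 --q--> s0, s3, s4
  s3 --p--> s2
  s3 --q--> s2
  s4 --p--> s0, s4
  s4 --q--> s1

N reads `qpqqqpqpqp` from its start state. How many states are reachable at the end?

4

Start: {s1}
read q: {s0, s2, s3}
read p: {s0, s2, s3, s4}
read q: {s0, s1, s2, s3, s4}
read q: {s0, s1, s2, s3, s4}
read q: {s0, s1, s2, s3, s4}
read p: {s0, s2, s3, s4}
read q: {s0, s1, s2, s3, s4}
read p: {s0, s2, s3, s4}
read q: {s0, s1, s2, s3, s4}
read p: {s0, s2, s3, s4}
Final reachable set {s0, s2, s3, s4} has 4 states.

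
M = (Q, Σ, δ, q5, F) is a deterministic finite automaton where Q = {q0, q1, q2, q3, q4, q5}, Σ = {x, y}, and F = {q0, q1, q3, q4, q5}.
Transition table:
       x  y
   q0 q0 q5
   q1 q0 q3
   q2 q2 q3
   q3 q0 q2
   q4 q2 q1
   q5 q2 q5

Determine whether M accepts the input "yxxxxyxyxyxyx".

rejected

q5 --y--> q5
q5 --x--> q2
q2 --x--> q2
q2 --x--> q2
q2 --x--> q2
q2 --y--> q3
q3 --x--> q0
q0 --y--> q5
q5 --x--> q2
q2 --y--> q3
q3 --x--> q0
q0 --y--> q5
q5 --x--> q2
End in state q2, which is not an accepting state.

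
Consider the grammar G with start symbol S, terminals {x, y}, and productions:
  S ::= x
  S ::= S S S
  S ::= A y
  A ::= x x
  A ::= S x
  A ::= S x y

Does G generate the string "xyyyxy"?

no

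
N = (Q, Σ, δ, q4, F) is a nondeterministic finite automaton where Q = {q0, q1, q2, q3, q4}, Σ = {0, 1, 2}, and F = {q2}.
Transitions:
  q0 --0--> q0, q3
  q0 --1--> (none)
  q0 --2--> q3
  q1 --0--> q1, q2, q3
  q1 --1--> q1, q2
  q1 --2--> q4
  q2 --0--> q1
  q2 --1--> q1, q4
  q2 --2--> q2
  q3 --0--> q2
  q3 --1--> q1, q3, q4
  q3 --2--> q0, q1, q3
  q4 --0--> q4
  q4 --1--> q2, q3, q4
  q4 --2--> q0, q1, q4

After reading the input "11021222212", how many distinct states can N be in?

Start: {q4}
read 1: {q2, q3, q4}
read 1: {q1, q2, q3, q4}
read 0: {q1, q2, q3, q4}
read 2: {q0, q1, q2, q3, q4}
read 1: {q1, q2, q3, q4}
read 2: {q0, q1, q2, q3, q4}
read 2: {q0, q1, q2, q3, q4}
read 2: {q0, q1, q2, q3, q4}
read 2: {q0, q1, q2, q3, q4}
read 1: {q1, q2, q3, q4}
read 2: {q0, q1, q2, q3, q4}
Final reachable set {q0, q1, q2, q3, q4} has 5 states.

5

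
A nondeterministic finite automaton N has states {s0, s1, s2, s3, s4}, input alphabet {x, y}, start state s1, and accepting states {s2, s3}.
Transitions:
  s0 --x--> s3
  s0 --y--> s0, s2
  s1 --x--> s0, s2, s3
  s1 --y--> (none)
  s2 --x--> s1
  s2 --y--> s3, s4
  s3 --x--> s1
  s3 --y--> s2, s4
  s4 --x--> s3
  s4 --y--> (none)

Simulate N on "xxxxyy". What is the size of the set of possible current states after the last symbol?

Start: {s1}
read x: {s0, s2, s3}
read x: {s1, s3}
read x: {s0, s1, s2, s3}
read x: {s0, s1, s2, s3}
read y: {s0, s2, s3, s4}
read y: {s0, s2, s3, s4}
Final reachable set {s0, s2, s3, s4} has 4 states.

4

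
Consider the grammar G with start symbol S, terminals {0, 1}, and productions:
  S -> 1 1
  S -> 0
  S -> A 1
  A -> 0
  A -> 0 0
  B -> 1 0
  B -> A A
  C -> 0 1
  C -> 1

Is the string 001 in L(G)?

S ⇒ A1 ⇒ 001

yes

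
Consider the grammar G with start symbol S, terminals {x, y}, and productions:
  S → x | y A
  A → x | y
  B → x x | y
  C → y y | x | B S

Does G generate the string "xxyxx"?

no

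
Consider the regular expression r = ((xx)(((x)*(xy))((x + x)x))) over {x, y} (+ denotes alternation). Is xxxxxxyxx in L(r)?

Split as xx·xxxxyxx: (xx) matches xx and (((x)*(xy))((x+x)x)) matches xxxxyxx.

yes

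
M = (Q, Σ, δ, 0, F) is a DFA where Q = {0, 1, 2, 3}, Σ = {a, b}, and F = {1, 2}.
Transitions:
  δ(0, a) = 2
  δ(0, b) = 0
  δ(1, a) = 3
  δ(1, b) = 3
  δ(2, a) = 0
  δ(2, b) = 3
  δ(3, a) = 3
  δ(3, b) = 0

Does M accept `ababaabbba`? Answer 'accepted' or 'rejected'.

accepted

0 --a--> 2
2 --b--> 3
3 --a--> 3
3 --b--> 0
0 --a--> 2
2 --a--> 0
0 --b--> 0
0 --b--> 0
0 --b--> 0
0 --a--> 2
End in state 2, which is an accepting state.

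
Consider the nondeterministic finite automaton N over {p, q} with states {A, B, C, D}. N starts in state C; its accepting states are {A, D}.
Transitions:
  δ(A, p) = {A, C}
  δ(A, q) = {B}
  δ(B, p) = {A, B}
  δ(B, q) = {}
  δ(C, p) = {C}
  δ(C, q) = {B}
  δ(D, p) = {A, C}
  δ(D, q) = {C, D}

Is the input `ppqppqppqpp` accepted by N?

Start: {C}
read p: {C}
read p: {C}
read q: {B}
read p: {A, B}
read p: {A, B, C}
read q: {B}
read p: {A, B}
read p: {A, B, C}
read q: {B}
read p: {A, B}
read p: {A, B, C}
Reachable ∩ accepting = {A} — nonempty.

accepted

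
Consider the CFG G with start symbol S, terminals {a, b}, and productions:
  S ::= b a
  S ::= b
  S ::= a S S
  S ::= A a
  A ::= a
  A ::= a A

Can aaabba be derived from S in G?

no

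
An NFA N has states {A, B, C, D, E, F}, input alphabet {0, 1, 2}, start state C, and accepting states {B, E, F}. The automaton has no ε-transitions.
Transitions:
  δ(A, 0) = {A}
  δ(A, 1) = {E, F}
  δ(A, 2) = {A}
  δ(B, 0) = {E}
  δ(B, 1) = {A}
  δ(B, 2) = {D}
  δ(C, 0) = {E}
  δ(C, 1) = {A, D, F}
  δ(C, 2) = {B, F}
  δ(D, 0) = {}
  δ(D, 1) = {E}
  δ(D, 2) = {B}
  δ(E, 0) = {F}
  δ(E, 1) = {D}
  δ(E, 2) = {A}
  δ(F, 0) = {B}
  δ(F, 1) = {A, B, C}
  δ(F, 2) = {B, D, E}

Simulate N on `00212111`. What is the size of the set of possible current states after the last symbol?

Start: {C}
read 0: {E}
read 0: {F}
read 2: {B, D, E}
read 1: {A, D, E}
read 2: {A, B}
read 1: {A, E, F}
read 1: {A, B, C, D, E, F}
read 1: {A, B, C, D, E, F}
Final reachable set {A, B, C, D, E, F} has 6 states.

6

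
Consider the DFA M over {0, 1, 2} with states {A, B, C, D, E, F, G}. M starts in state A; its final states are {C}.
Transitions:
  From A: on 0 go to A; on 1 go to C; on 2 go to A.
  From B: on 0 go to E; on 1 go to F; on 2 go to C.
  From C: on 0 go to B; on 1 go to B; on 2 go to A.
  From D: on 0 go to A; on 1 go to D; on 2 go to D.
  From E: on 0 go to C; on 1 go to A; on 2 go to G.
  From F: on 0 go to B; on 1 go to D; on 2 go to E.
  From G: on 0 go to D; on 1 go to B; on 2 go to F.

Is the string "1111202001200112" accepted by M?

A --1--> C
C --1--> B
B --1--> F
F --1--> D
D --2--> D
D --0--> A
A --2--> A
A --0--> A
A --0--> A
A --1--> C
C --2--> A
A --0--> A
A --0--> A
A --1--> C
C --1--> B
B --2--> C
End in state C, which is an accepting state.

accepted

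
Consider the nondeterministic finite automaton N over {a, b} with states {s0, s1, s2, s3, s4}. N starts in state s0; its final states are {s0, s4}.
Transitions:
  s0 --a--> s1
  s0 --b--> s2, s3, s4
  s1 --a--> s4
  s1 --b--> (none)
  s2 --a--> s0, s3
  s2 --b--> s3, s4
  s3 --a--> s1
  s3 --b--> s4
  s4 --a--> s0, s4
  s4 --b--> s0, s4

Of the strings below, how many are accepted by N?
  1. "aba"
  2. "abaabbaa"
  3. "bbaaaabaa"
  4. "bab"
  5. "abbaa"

"aba": rejected
"abaabbaa": rejected
"bbaaaabaa": accepted
"bab": accepted
"abbaa": rejected

2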